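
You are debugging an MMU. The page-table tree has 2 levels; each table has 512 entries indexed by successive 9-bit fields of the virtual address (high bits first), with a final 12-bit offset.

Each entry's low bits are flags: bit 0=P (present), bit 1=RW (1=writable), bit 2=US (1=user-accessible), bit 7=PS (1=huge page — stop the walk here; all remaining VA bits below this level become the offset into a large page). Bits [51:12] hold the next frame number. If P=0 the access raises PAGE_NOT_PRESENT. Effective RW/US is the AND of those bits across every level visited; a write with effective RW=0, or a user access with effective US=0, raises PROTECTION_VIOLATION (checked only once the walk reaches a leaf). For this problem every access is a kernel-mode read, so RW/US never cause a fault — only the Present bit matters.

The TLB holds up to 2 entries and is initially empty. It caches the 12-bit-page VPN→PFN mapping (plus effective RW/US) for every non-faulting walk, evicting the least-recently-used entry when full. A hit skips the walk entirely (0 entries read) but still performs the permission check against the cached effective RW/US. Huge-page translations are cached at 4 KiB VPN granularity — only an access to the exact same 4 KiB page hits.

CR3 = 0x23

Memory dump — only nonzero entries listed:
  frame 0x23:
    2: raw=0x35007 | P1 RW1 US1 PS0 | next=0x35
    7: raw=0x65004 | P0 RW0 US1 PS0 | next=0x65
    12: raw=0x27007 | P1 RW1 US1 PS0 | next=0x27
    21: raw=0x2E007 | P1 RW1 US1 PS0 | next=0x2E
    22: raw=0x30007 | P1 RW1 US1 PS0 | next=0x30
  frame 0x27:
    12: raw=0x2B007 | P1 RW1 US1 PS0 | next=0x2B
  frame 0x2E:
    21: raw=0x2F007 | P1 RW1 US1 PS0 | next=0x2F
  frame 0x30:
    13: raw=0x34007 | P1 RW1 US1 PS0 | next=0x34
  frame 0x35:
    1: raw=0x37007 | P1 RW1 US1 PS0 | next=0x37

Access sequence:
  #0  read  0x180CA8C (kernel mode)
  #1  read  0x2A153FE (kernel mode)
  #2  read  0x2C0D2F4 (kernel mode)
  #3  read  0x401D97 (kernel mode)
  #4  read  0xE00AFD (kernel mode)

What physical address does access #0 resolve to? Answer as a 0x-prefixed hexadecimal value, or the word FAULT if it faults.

Per-access translation:
#0 VA=0x180CA8C (r,kernel):
  L0 @0x23[12] → 0x27007  P=1,RW=1,US=1,PS=0
  L1 @0x27[12] → 0x2B007  P=1,RW=1,US=1,PS=0
  ✓ 0x2BA8C  — 2 lookups
#1 VA=0x2A153FE (r,kernel):
  L0 @0x23[21] → 0x2E007  P=1,RW=1,US=1,PS=0
  L1 @0x2E[21] → 0x2F007  P=1,RW=1,US=1,PS=0
  ✓ 0x2F3FE  — 2 lookups
#2 VA=0x2C0D2F4 (r,kernel):
  L0 @0x23[22] → 0x30007  P=1,RW=1,US=1,PS=0
  L1 @0x30[13] → 0x34007  P=1,RW=1,US=1,PS=0
  ✓ 0x342F4  — 2 lookups
#3 VA=0x401D97 (r,kernel):
  L0 @0x23[2] → 0x35007  P=1,RW=1,US=1,PS=0
  L1 @0x35[1] → 0x37007  P=1,RW=1,US=1,PS=0
  ✓ 0x37D97  — 2 lookups
#4 VA=0xE00AFD (r,kernel):
  L0 @0x23[7] → 0x65004  P=0,RW=0,US=1,PS=0
  ✗ PAGE_NOT_PRESENT  [1 reads]

Access #0 PA: 0x2BA8C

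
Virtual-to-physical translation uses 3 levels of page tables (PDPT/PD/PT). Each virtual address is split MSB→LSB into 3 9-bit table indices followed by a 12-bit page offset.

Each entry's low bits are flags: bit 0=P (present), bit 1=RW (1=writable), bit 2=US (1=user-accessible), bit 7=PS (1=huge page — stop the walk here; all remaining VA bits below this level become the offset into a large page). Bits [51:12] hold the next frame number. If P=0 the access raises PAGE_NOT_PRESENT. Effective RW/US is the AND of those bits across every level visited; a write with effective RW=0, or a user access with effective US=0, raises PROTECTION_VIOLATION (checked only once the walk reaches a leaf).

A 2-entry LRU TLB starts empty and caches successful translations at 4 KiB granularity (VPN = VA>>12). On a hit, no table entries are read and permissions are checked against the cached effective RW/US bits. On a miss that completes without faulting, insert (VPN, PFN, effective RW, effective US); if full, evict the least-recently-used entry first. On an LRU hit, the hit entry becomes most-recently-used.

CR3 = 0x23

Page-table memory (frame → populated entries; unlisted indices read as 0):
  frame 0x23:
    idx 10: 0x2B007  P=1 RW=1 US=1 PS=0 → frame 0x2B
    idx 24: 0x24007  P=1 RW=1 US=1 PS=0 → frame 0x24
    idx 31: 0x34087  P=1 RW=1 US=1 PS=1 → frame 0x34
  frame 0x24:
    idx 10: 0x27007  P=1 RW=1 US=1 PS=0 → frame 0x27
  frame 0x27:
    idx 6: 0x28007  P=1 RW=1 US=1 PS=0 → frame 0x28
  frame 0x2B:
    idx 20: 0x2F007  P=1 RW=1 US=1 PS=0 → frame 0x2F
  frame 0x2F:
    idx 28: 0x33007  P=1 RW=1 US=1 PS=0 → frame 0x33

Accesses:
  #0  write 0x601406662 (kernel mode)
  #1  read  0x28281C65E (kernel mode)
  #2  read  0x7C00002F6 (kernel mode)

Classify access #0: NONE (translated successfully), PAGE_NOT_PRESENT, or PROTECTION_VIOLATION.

Trace:
#0 VA=0x601406662 (w,kernel):
  L0 @0x23[24] → 0x24007  P=1,RW=1,US=1,PS=0
  L1 @0x24[10] → 0x27007  P=1,RW=1,US=1,PS=0
  L2 @0x27[6] → 0x28007  P=1,RW=1,US=1,PS=0
  ✓ 0x28662  — 3 lookups
#1 VA=0x28281C65E (r,kernel):
  L0 @0x23[10] → 0x2B007  P=1,RW=1,US=1,PS=0
  L1 @0x2B[20] → 0x2F007  P=1,RW=1,US=1,PS=0
  L2 @0x2F[28] → 0x33007  P=1,RW=1,US=1,PS=0
  ✓ 0x3365E  — 3 lookups
#2 VA=0x7C00002F6 (r,kernel):
  L0 @0x23[31] → 0x34087  P=1,RW=1,US=1,PS=1
  ✓ 0x342F6 (huge @L0)  — 1 lookups

Access #0 fault: NONE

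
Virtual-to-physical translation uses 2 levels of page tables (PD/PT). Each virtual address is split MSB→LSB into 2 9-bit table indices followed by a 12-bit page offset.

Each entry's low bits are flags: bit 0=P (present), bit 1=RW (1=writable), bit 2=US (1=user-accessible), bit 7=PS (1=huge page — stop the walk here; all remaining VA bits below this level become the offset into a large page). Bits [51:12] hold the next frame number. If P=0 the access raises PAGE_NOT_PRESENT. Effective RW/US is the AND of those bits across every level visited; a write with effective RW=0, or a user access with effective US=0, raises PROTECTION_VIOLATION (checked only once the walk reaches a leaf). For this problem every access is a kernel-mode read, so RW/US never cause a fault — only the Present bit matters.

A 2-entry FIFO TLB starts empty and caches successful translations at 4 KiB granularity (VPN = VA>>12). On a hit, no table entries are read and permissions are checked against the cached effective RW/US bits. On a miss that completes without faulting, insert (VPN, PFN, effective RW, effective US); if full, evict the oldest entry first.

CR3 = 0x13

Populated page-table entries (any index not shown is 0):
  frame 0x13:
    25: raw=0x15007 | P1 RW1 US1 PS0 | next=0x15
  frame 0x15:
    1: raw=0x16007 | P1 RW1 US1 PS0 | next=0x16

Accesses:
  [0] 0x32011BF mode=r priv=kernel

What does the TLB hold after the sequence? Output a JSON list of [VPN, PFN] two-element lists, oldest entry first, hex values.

Walk each access:
#0 VA=0x32011BF (r,kernel):
  L0: frame=0x13 idx=25 entry=0x15007 [P=1 RW=1 US=1 PS=0]
  L1: frame=0x15 idx=1 entry=0x16007 [P=1 RW=1 US=1 PS=0]
  ✓ 0x161BF  — 2 lookups

TLB: [["0x3201", "0x16"]]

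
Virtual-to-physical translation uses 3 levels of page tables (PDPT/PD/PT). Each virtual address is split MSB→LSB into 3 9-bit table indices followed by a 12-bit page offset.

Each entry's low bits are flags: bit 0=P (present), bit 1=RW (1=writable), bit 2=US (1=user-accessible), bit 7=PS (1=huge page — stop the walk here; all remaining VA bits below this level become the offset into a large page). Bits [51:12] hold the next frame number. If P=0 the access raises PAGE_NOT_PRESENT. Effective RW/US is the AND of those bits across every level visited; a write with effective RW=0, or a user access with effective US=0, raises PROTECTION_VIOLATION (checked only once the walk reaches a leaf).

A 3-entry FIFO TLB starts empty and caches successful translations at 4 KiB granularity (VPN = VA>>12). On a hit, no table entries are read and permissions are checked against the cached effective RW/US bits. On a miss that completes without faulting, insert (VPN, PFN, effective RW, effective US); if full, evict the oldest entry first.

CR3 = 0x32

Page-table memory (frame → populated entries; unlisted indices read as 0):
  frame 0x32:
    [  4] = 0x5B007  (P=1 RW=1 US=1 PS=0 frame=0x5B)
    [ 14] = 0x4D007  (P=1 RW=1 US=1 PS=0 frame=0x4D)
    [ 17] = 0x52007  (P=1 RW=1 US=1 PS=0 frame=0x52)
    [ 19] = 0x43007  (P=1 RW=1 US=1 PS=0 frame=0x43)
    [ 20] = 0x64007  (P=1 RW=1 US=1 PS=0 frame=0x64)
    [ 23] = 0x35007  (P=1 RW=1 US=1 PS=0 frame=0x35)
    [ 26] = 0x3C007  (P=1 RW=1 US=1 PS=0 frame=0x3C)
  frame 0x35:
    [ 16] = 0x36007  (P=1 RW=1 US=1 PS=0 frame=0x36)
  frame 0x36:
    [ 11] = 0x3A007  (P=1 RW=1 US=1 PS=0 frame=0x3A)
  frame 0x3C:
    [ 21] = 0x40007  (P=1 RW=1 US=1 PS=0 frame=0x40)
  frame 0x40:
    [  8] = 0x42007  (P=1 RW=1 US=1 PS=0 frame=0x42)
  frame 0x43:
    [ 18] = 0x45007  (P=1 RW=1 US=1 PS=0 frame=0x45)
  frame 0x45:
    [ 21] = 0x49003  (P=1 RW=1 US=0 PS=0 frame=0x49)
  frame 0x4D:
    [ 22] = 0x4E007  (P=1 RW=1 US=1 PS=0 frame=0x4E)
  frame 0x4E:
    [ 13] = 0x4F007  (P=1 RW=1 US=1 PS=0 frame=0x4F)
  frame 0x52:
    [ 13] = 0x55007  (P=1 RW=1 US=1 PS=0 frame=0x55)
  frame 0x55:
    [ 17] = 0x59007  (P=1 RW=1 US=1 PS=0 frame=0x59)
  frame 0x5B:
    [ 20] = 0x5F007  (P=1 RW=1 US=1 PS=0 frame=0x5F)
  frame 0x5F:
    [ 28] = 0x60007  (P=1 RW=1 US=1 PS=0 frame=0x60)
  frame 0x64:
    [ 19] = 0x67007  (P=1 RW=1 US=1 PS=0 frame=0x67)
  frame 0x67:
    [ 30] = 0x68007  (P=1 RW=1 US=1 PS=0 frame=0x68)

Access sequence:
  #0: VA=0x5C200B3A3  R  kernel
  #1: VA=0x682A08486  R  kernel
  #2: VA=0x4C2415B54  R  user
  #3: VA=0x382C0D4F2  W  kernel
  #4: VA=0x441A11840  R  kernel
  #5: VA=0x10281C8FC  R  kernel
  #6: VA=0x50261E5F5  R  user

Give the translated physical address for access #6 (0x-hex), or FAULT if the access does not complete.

Per-access translation:
#0 VA=0x5C200B3A3 (r,kernel):
  L0 @0x32[23] → 0x35007  P=1,RW=1,US=1,PS=0
  L1 @0x35[16] → 0x36007  P=1,RW=1,US=1,PS=0
  L2 @0x36[11] → 0x3A007  P=1,RW=1,US=1,PS=0
  → PA=0x3A3A3  (3 entries read)
#1 VA=0x682A08486 (r,kernel):
  L0 @0x32[26] → 0x3C007  P=1,RW=1,US=1,PS=0
  L1 @0x3C[21] → 0x40007  P=1,RW=1,US=1,PS=0
  L2 @0x40[8] → 0x42007  P=1,RW=1,US=1,PS=0
  → PA=0x42486  (3 entries read)
#2 VA=0x4C2415B54 (r,user):
  L0 @0x32[19] → 0x43007  P=1,RW=1,US=1,PS=0
  L1 @0x43[18] → 0x45007  P=1,RW=1,US=1,PS=0
  L2 @0x45[21] → 0x49003  P=1,RW=1,US=0,PS=0
  ✗ PROTECTION_VIOLATION  [3 reads]
#3 VA=0x382C0D4F2 (w,kernel):
  L0 @0x32[14] → 0x4D007  P=1,RW=1,US=1,PS=0
  L1 @0x4D[22] → 0x4E007  P=1,RW=1,US=1,PS=0
  L2 @0x4E[13] → 0x4F007  P=1,RW=1,US=1,PS=0
  → PA=0x4F4F2  (3 entries read)
#4 VA=0x441A11840 (r,kernel):
  L0 @0x32[17] → 0x52007  P=1,RW=1,US=1,PS=0
  L1 @0x52[13] → 0x55007  P=1,RW=1,US=1,PS=0
  L2 @0x55[17] → 0x59007  P=1,RW=1,US=1,PS=0
  → PA=0x59840  (3 entries read)
#5 VA=0x10281C8FC (r,kernel):
  L0 @0x32[4] → 0x5B007  P=1,RW=1,US=1,PS=0
  L1 @0x5B[20] → 0x5F007  P=1,RW=1,US=1,PS=0
  L2 @0x5F[28] → 0x60007  P=1,RW=1,US=1,PS=0
  → PA=0x608FC  (3 entries read)
#6 VA=0x50261E5F5 (r,user):
  L0 @0x32[20] → 0x64007  P=1,RW=1,US=1,PS=0
  L1 @0x64[19] → 0x67007  P=1,RW=1,US=1,PS=0
  L2 @0x67[30] → 0x68007  P=1,RW=1,US=1,PS=0
  → PA=0x685F5  (3 entries read)

Access #6 PA: 0x685F5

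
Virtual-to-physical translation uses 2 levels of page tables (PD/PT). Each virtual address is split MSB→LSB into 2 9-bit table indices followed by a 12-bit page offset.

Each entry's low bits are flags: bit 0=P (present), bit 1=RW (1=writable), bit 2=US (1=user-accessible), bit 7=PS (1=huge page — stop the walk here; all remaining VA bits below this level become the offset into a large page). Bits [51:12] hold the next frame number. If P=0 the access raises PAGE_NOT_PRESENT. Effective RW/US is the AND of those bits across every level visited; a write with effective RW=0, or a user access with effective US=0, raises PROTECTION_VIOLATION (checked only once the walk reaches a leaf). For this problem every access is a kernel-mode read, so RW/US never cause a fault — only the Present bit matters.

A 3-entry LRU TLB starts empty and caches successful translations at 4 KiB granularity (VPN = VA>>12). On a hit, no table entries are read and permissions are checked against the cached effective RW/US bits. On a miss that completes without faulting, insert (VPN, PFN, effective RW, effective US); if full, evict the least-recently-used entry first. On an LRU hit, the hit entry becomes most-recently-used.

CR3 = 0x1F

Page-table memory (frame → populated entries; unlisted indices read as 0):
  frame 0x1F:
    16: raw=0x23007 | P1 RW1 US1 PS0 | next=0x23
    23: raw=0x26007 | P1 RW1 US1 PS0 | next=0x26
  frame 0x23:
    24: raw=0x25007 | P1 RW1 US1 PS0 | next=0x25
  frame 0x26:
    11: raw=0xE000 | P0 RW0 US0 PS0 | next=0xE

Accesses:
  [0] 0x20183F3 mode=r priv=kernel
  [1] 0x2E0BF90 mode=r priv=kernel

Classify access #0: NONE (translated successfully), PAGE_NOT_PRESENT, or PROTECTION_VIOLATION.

Trace:
#0 VA=0x20183F3 (r,kernel):
  lvl0: tbl 0x1F, slot 16 ⇒ 0x23007 (P1/RW1/US1/PS0)
  lvl1: tbl 0x23, slot 24 ⇒ 0x25007 (P1/RW1/US1/PS0)
  → PA=0x253F3  (2 entries read)
#1 VA=0x2E0BF90 (r,kernel):
  lvl0: tbl 0x1F, slot 23 ⇒ 0x26007 (P1/RW1/US1/PS0)
  lvl1: tbl 0x26, slot 11 ⇒ 0xE000 (P0/RW0/US0/PS0)
  ✗ PAGE_NOT_PRESENT  [2 reads]

Access #0 fault: NONE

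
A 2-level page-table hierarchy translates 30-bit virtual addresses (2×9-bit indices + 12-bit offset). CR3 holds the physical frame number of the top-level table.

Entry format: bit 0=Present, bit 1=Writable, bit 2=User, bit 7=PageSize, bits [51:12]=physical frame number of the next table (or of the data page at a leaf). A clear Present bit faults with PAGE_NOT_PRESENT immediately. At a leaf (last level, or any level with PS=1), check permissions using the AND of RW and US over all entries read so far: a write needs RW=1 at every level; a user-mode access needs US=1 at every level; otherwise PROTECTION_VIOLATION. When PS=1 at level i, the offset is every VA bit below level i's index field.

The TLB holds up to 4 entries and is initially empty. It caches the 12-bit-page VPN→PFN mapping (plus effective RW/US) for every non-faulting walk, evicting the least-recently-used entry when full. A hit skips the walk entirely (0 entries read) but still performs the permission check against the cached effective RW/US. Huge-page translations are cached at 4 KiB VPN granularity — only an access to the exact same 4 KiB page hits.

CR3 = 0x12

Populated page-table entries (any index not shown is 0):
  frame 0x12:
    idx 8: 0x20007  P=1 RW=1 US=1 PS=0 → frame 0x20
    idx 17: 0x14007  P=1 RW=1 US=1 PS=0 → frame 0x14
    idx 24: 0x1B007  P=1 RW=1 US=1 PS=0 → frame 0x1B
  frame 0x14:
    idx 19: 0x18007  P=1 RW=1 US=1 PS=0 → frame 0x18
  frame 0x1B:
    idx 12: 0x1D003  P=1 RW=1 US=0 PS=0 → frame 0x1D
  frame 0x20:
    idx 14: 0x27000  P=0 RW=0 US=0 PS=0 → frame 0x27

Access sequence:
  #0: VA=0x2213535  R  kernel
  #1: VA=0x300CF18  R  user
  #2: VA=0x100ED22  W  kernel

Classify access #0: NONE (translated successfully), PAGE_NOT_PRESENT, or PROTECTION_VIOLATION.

Trace:
#0 VA=0x2213535 (r,kernel):
  [0] read 0x12 idx=17: raw=0x14007 flags P=1 W=1 U=1 S=0
  [1] read 0x14 idx=19: raw=0x18007 flags P=1 W=1 U=1 S=0
  ⇒ phys 0x18535  [2 reads]
#1 VA=0x300CF18 (r,user):
  [0] read 0x12 idx=24: raw=0x1B007 flags P=1 W=1 U=1 S=0
  [1] read 0x1B idx=12: raw=0x1D003 flags P=1 W=1 U=0 S=0
  ⇒ fault: PROTECTION_VIOLATION  — 2 lookups
#2 VA=0x100ED22 (w,kernel):
  [0] read 0x12 idx=8: raw=0x20007 flags P=1 W=1 U=1 S=0
  [1] read 0x20 idx=14: raw=0x27000 flags P=0 W=0 U=0 S=0
  ⇒ fault: PAGE_NOT_PRESENT  — 2 lookups

Access #0 fault: NONE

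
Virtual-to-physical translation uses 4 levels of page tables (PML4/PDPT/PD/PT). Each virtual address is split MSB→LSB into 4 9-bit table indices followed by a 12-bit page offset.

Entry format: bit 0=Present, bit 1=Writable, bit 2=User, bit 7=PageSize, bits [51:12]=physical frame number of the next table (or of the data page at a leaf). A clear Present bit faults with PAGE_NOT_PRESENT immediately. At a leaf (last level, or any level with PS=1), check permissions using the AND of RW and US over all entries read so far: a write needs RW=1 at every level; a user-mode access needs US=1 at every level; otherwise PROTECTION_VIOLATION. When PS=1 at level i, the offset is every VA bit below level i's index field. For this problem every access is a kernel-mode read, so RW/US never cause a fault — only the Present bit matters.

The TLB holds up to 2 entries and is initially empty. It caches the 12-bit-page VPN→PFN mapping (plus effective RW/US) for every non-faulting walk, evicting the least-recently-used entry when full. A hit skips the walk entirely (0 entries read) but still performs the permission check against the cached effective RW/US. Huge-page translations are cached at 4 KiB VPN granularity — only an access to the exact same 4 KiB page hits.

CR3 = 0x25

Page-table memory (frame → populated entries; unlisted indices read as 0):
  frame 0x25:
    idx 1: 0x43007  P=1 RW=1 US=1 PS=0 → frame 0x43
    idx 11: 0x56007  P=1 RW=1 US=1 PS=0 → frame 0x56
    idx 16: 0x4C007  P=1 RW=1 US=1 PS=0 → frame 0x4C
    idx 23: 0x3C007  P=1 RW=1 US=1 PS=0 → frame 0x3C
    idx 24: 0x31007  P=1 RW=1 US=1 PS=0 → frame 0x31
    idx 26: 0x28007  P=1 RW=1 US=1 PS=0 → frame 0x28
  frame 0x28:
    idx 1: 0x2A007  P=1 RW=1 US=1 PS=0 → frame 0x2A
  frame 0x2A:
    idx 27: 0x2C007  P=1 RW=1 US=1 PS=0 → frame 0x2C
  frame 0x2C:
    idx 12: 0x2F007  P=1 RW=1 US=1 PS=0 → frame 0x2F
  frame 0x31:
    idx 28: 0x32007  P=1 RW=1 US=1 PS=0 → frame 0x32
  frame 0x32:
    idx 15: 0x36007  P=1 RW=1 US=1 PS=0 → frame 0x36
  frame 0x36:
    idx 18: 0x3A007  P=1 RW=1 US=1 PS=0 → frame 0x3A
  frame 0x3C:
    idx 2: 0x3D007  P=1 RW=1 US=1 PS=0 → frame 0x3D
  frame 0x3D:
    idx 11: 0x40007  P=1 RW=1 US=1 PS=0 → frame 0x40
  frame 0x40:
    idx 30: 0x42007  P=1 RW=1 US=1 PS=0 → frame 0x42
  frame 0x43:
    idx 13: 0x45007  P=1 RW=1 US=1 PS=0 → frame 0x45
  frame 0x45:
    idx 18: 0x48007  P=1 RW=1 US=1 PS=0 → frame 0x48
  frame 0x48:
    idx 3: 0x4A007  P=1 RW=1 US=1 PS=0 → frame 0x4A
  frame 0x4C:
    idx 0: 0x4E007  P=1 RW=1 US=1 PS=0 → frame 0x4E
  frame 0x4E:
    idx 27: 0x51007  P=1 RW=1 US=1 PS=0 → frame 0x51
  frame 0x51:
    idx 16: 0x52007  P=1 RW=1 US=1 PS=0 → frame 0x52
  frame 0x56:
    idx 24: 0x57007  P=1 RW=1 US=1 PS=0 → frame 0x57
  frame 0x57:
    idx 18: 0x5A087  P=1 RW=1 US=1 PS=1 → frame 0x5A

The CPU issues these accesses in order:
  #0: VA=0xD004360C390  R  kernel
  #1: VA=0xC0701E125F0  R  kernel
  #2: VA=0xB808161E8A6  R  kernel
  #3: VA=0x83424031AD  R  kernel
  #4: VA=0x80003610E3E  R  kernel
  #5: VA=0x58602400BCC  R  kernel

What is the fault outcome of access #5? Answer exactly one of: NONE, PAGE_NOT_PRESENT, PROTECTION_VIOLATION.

Per-access translation:
#0 VA=0xD004360C390 (r,kernel):
  L0: frame=0x25 idx=26 entry=0x28007 [P=1 RW=1 US=1 PS=0]
  L1: frame=0x28 idx=1 entry=0x2A007 [P=1 RW=1 US=1 PS=0]
  L2: frame=0x2A idx=27 entry=0x2C007 [P=1 RW=1 US=1 PS=0]
  L3: frame=0x2C idx=12 entry=0x2F007 [P=1 RW=1 US=1 PS=0]
  → PA=0x2F390  (4 entries read)
#1 VA=0xC0701E125F0 (r,kernel):
  L0: frame=0x25 idx=24 entry=0x31007 [P=1 RW=1 US=1 PS=0]
  L1: frame=0x31 idx=28 entry=0x32007 [P=1 RW=1 US=1 PS=0]
  L2: frame=0x32 idx=15 entry=0x36007 [P=1 RW=1 US=1 PS=0]
  L3: frame=0x36 idx=18 entry=0x3A007 [P=1 RW=1 US=1 PS=0]
  → PA=0x3A5F0  (4 entries read)
#2 VA=0xB808161E8A6 (r,kernel):
  L0: frame=0x25 idx=23 entry=0x3C007 [P=1 RW=1 US=1 PS=0]
  L1: frame=0x3C idx=2 entry=0x3D007 [P=1 RW=1 US=1 PS=0]
  L2: frame=0x3D idx=11 entry=0x40007 [P=1 RW=1 US=1 PS=0]
  L3: frame=0x40 idx=30 entry=0x42007 [P=1 RW=1 US=1 PS=0]
  → PA=0x428A6  (4 entries read)
#3 VA=0x83424031AD (r,kernel):
  L0: frame=0x25 idx=1 entry=0x43007 [P=1 RW=1 US=1 PS=0]
  L1: frame=0x43 idx=13 entry=0x45007 [P=1 RW=1 US=1 PS=0]
  L2: frame=0x45 idx=18 entry=0x48007 [P=1 RW=1 US=1 PS=0]
  L3: frame=0x48 idx=3 entry=0x4A007 [P=1 RW=1 US=1 PS=0]
  → PA=0x4A1AD  (4 entries read)
#4 VA=0x80003610E3E (r,kernel):
  L0: frame=0x25 idx=16 entry=0x4C007 [P=1 RW=1 US=1 PS=0]
  L1: frame=0x4C idx=0 entry=0x4E007 [P=1 RW=1 US=1 PS=0]
  L2: frame=0x4E idx=27 entry=0x51007 [P=1 RW=1 US=1 PS=0]
  L3: frame=0x51 idx=16 entry=0x52007 [P=1 RW=1 US=1 PS=0]
  → PA=0x52E3E  (4 entries read)
#5 VA=0x58602400BCC (r,kernel):
  L0: frame=0x25 idx=11 entry=0x56007 [P=1 RW=1 US=1 PS=0]
  L1: frame=0x56 idx=24 entry=0x57007 [P=1 RW=1 US=1 PS=0]
  L2: frame=0x57 idx=18 entry=0x5A087 [P=1 RW=1 US=1 PS=1]
  → PA=0x5ABCC (huge @L2)  (3 entries read)

Access #5 fault: NONE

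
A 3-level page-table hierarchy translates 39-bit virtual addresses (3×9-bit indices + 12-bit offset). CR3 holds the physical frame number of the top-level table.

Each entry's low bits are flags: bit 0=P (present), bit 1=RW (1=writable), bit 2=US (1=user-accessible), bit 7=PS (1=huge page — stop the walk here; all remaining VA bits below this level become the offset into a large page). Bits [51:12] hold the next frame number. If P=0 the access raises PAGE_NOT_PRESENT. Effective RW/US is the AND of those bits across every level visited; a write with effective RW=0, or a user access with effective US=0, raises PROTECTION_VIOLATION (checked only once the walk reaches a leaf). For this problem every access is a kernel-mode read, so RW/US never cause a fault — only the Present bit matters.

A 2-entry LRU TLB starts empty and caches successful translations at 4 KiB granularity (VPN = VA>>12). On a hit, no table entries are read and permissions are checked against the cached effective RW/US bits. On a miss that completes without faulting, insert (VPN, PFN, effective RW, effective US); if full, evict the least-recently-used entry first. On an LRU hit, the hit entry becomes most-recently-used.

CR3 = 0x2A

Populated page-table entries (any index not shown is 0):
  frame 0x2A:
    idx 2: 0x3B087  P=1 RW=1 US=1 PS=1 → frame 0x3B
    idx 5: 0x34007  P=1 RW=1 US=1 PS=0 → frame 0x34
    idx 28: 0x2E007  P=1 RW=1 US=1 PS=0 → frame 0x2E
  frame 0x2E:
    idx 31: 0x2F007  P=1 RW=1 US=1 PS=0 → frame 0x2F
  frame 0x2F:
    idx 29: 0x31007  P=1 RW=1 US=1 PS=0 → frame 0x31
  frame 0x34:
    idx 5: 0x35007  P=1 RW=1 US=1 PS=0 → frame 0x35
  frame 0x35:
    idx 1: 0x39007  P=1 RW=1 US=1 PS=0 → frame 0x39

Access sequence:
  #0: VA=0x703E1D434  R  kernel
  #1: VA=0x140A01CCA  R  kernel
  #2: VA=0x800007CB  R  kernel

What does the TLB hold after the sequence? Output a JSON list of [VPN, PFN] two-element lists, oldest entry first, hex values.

Per-access translation:
#0 VA=0x703E1D434 (r,kernel):
  L0: frame=0x2A idx=28 entry=0x2E007 [P=1 RW=1 US=1 PS=0]
  L1: frame=0x2E idx=31 entry=0x2F007 [P=1 RW=1 US=1 PS=0]
  L2: frame=0x2F idx=29 entry=0x31007 [P=1 RW=1 US=1 PS=0]
  ✓ 0x31434  — 3 lookups
#1 VA=0x140A01CCA (r,kernel):
  L0: frame=0x2A idx=5 entry=0x34007 [P=1 RW=1 US=1 PS=0]
  L1: frame=0x34 idx=5 entry=0x35007 [P=1 RW=1 US=1 PS=0]
  L2: frame=0x35 idx=1 entry=0x39007 [P=1 RW=1 US=1 PS=0]
  ✓ 0x39CCA  — 3 lookups
#2 VA=0x800007CB (r,kernel):
  L0: frame=0x2A idx=2 entry=0x3B087 [P=1 RW=1 US=1 PS=1]
  ✓ 0x3B7CB (huge @L0)  — 1 lookups

TLB: [["0x140A01", "0x39"], ["0x80000", "0x3B"]]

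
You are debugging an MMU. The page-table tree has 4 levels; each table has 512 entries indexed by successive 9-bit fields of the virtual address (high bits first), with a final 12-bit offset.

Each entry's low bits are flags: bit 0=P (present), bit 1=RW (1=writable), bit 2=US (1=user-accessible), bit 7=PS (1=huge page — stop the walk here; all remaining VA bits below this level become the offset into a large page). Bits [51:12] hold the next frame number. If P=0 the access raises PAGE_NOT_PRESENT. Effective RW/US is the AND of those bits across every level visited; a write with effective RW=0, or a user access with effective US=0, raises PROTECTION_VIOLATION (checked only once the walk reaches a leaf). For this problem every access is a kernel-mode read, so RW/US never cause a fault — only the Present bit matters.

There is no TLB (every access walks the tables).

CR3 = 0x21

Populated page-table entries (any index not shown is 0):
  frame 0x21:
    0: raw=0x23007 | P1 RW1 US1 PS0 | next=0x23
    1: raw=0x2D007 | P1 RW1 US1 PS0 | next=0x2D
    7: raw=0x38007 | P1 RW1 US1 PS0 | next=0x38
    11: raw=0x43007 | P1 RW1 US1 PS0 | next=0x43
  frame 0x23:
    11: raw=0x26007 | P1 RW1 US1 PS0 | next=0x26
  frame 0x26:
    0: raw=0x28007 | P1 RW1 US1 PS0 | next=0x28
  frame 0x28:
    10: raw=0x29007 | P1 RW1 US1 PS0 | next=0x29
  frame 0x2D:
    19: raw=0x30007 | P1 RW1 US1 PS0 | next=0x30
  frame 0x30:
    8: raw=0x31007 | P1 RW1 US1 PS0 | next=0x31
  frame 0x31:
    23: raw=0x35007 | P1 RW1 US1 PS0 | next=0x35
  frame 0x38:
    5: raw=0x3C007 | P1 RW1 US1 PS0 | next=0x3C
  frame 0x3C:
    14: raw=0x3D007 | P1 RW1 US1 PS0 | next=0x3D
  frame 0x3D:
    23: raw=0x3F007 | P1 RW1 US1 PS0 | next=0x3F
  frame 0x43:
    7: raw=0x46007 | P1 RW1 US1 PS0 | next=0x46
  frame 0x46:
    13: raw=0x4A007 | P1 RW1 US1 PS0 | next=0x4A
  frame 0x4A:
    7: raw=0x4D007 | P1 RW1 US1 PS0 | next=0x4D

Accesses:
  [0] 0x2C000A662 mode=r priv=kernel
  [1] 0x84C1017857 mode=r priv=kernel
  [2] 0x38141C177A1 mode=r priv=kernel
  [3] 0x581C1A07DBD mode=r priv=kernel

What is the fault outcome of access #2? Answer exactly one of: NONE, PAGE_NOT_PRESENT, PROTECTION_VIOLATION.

Walk each access:
#0 VA=0x2C000A662 (r,kernel):
  [0] read 0x21 idx=0: raw=0x23007 flags P=1 W=1 U=1 S=0
  [1] read 0x23 idx=11: raw=0x26007 flags P=1 W=1 U=1 S=0
  [2] read 0x26 idx=0: raw=0x28007 flags P=1 W=1 U=1 S=0
  [3] read 0x28 idx=10: raw=0x29007 flags P=1 W=1 U=1 S=0
  ⇒ phys 0x29662  [4 reads]
#1 VA=0x84C1017857 (r,kernel):
  [0] read 0x21 idx=1: raw=0x2D007 flags P=1 W=1 U=1 S=0
  [1] read 0x2D idx=19: raw=0x30007 flags P=1 W=1 U=1 S=0
  [2] read 0x30 idx=8: raw=0x31007 flags P=1 W=1 U=1 S=0
  [3] read 0x31 idx=23: raw=0x35007 flags P=1 W=1 U=1 S=0
  ⇒ phys 0x35857  [4 reads]
#2 VA=0x38141C177A1 (r,kernel):
  [0] read 0x21 idx=7: raw=0x38007 flags P=1 W=1 U=1 S=0
  [1] read 0x38 idx=5: raw=0x3C007 flags P=1 W=1 U=1 S=0
  [2] read 0x3C idx=14: raw=0x3D007 flags P=1 W=1 U=1 S=0
  [3] read 0x3D idx=23: raw=0x3F007 flags P=1 W=1 U=1 S=0
  ⇒ phys 0x3F7A1  [4 reads]
#3 VA=0x581C1A07DBD (r,kernel):
  [0] read 0x21 idx=11: raw=0x43007 flags P=1 W=1 U=1 S=0
  [1] read 0x43 idx=7: raw=0x46007 flags P=1 W=1 U=1 S=0
  [2] read 0x46 idx=13: raw=0x4A007 flags P=1 W=1 U=1 S=0
  [3] read 0x4A idx=7: raw=0x4D007 flags P=1 W=1 U=1 S=0
  ⇒ phys 0x4DDBD  [4 reads]

Access #2 fault: NONE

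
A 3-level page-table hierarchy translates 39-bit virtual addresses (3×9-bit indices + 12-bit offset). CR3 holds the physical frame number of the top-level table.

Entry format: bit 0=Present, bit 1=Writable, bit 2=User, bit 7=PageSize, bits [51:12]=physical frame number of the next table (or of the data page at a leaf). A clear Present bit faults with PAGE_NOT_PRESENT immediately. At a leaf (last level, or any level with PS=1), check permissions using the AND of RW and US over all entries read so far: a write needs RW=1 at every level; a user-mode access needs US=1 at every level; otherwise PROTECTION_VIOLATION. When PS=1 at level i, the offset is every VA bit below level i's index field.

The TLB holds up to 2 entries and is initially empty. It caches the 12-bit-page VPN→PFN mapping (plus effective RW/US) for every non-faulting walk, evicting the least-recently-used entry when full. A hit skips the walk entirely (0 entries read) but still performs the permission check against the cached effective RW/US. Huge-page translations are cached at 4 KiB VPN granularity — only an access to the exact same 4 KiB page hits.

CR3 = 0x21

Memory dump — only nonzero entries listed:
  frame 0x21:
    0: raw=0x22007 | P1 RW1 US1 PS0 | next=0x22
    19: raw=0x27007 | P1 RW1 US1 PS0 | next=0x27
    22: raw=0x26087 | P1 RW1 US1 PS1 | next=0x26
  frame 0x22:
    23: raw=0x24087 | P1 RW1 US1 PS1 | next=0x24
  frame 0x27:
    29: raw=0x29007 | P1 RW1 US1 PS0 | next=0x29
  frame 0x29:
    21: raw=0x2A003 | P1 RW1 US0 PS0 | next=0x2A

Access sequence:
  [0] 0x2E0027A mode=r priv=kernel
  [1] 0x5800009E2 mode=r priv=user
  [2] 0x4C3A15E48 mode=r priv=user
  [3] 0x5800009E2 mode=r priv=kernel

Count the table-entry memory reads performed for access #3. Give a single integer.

Trace:
#0 VA=0x2E0027A (r,kernel):
  [0] read 0x21 idx=0: raw=0x22007 flags P=1 W=1 U=1 S=0
  [1] read 0x22 idx=23: raw=0x24087 flags P=1 W=1 U=1 S=1
  ✓ 0x2427A (huge @L1)  — 2 lookups
#1 VA=0x5800009E2 (r,user):
  [0] read 0x21 idx=22: raw=0x26087 flags P=1 W=1 U=1 S=1
  ✓ 0x269E2 (huge @L0)  — 1 lookups
#2 VA=0x4C3A15E48 (r,user):
  [0] read 0x21 idx=19: raw=0x27007 flags P=1 W=1 U=1 S=0
  [1] read 0x27 idx=29: raw=0x29007 flags P=1 W=1 U=1 S=0
  [2] read 0x29 idx=21: raw=0x2A003 flags P=1 W=1 U=0 S=0
  → PROTECTION_VIOLATION  (3 entries read)
#3 VA=0x5800009E2 (r,kernel):
  TLB hit vpn=0x580000 → PA=0x269E2

Entries read for #3: 0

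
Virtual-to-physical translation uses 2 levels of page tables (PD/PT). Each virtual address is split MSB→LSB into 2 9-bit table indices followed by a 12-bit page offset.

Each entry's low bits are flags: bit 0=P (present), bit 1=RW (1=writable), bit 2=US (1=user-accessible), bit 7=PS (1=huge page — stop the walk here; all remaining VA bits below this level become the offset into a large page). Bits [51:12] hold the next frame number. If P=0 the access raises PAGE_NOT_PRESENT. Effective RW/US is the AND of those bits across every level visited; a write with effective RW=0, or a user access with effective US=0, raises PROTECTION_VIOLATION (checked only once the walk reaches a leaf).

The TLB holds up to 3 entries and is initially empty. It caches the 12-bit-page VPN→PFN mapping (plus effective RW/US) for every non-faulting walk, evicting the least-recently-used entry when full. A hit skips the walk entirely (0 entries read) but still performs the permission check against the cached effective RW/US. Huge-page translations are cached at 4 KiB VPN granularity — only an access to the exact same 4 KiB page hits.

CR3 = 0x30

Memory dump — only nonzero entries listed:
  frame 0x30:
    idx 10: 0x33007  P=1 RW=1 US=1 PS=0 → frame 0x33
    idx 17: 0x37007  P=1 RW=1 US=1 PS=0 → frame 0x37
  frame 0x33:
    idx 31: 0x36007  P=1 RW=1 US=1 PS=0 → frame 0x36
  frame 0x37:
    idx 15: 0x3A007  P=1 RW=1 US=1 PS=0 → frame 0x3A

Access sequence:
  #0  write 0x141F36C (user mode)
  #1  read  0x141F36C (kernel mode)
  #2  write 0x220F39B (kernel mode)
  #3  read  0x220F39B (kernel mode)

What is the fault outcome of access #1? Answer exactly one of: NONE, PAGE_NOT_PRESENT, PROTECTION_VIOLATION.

Per-access translation:
#0 VA=0x141F36C (w,user):
  lvl0: tbl 0x30, slot 10 ⇒ 0x33007 (P1/RW1/US1/PS0)
  lvl1: tbl 0x33, slot 31 ⇒ 0x36007 (P1/RW1/US1/PS0)
  ✓ 0x3636C  — 2 lookups
#1 VA=0x141F36C (r,kernel):
  TLB hit vpn=0x141F → PA=0x3636C
#2 VA=0x220F39B (w,kernel):
  lvl0: tbl 0x30, slot 17 ⇒ 0x37007 (P1/RW1/US1/PS0)
  lvl1: tbl 0x37, slot 15 ⇒ 0x3A007 (P1/RW1/US1/PS0)
  ✓ 0x3A39B  — 2 lookups
#3 VA=0x220F39B (r,kernel):
  TLB hit vpn=0x220F → PA=0x3A39B

Access #1 fault: NONE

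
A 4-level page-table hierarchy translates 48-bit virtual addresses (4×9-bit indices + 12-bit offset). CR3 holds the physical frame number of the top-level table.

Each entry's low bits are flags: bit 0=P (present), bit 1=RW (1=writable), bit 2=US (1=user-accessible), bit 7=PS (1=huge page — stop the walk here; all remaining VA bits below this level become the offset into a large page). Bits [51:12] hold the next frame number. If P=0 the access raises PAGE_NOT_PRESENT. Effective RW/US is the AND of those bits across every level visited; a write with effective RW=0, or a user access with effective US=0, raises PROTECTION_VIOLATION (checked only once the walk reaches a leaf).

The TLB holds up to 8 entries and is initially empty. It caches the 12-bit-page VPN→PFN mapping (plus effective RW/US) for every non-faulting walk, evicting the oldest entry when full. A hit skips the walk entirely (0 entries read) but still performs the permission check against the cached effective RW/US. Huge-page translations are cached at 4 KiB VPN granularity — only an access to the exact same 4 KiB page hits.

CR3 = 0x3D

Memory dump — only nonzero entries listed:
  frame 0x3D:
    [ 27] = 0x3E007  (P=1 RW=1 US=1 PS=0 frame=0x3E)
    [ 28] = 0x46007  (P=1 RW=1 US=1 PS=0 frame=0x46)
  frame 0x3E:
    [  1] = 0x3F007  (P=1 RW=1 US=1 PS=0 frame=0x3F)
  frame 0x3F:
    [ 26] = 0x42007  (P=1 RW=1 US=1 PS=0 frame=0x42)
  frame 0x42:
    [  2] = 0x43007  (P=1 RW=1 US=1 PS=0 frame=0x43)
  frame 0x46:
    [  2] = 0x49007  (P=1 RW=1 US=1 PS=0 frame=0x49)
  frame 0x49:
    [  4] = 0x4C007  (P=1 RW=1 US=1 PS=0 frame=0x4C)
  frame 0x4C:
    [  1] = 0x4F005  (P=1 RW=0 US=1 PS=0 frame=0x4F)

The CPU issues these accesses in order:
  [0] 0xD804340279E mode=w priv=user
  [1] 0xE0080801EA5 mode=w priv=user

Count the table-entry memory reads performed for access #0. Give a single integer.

Per-access translation:
#0 VA=0xD804340279E (w,user):
  L0 @0x3D[27] → 0x3E007  P=1,RW=1,US=1,PS=0
  L1 @0x3E[1] → 0x3F007  P=1,RW=1,US=1,PS=0
  L2 @0x3F[26] → 0x42007  P=1,RW=1,US=1,PS=0
  L3 @0x42[2] → 0x43007  P=1,RW=1,US=1,PS=0
  ✓ 0x4379E  — 4 lookups
#1 VA=0xE0080801EA5 (w,user):
  L0 @0x3D[28] → 0x46007  P=1,RW=1,US=1,PS=0
  L1 @0x46[2] → 0x49007  P=1,RW=1,US=1,PS=0
  L2 @0x49[4] → 0x4C007  P=1,RW=1,US=1,PS=0
  L3 @0x4C[1] → 0x4F005  P=1,RW=0,US=1,PS=0
  → PROTECTION_VIOLATION  (4 entries read)

Entries read for #0: 4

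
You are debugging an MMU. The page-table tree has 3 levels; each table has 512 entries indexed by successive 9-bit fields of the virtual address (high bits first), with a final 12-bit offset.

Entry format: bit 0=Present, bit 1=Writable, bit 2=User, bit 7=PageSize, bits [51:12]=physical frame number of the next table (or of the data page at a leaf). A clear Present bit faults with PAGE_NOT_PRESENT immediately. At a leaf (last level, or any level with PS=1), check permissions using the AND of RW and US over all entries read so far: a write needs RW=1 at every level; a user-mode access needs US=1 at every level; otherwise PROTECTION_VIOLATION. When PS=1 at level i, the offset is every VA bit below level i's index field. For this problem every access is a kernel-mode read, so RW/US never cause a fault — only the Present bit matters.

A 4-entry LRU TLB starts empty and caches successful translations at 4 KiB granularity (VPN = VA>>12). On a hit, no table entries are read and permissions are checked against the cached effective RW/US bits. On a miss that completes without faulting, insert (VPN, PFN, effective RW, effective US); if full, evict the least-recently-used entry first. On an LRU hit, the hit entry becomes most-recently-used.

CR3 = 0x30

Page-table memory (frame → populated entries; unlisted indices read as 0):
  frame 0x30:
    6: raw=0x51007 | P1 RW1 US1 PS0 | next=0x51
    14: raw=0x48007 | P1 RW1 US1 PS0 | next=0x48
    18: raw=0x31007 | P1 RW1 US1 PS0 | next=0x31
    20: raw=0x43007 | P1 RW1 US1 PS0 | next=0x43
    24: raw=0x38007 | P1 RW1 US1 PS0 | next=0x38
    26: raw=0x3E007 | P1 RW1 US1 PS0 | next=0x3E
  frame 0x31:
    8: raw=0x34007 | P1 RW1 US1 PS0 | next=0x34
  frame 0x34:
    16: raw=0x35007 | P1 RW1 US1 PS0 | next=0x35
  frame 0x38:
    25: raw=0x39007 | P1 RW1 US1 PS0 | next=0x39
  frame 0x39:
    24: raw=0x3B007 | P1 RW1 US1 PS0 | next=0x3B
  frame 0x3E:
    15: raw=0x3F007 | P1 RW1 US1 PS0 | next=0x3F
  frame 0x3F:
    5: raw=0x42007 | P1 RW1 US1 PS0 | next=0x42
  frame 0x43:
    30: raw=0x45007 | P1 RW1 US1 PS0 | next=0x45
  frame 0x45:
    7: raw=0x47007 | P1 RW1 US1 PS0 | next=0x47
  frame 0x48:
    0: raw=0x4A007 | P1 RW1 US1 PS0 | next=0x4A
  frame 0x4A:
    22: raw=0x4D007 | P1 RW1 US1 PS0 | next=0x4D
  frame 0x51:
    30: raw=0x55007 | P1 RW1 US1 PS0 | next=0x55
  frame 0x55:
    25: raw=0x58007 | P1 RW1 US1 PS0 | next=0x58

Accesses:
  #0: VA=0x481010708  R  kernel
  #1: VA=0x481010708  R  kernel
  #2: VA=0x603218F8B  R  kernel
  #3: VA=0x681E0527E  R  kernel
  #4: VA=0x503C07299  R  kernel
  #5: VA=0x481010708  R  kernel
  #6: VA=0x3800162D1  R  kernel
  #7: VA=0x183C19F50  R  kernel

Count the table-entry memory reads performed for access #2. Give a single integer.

Per-access translation:
#0 VA=0x481010708 (r,kernel):
  L0: frame=0x30 idx=18 entry=0x31007 [P=1 RW=1 US=1 PS=0]
  L1: frame=0x31 idx=8 entry=0x34007 [P=1 RW=1 US=1 PS=0]
  L2: frame=0x34 idx=16 entry=0x35007 [P=1 RW=1 US=1 PS=0]
  ⇒ phys 0x35708  [3 reads]
#1 VA=0x481010708 (r,kernel):
  TLB hit vpn=0x481010 → PA=0x35708
#2 VA=0x603218F8B (r,kernel):
  L0: frame=0x30 idx=24 entry=0x38007 [P=1 RW=1 US=1 PS=0]
  L1: frame=0x38 idx=25 entry=0x39007 [P=1 RW=1 US=1 PS=0]
  L2: frame=0x39 idx=24 entry=0x3B007 [P=1 RW=1 US=1 PS=0]
  ⇒ phys 0x3BF8B  [3 reads]
#3 VA=0x681E0527E (r,kernel):
  L0: frame=0x30 idx=26 entry=0x3E007 [P=1 RW=1 US=1 PS=0]
  L1: frame=0x3E idx=15 entry=0x3F007 [P=1 RW=1 US=1 PS=0]
  L2: frame=0x3F idx=5 entry=0x42007 [P=1 RW=1 US=1 PS=0]
  ⇒ phys 0x4227E  [3 reads]
#4 VA=0x503C07299 (r,kernel):
  L0: frame=0x30 idx=20 entry=0x43007 [P=1 RW=1 US=1 PS=0]
  L1: frame=0x43 idx=30 entry=0x45007 [P=1 RW=1 US=1 PS=0]
  L2: frame=0x45 idx=7 entry=0x47007 [P=1 RW=1 US=1 PS=0]
  ⇒ phys 0x47299  [3 reads]
#5 VA=0x481010708 (r,kernel):
  TLB hit vpn=0x481010 → PA=0x35708
#6 VA=0x3800162D1 (r,kernel):
  L0: frame=0x30 idx=14 entry=0x48007 [P=1 RW=1 US=1 PS=0]
  L1: frame=0x48 idx=0 entry=0x4A007 [P=1 RW=1 US=1 PS=0]
  L2: frame=0x4A idx=22 entry=0x4D007 [P=1 RW=1 US=1 PS=0]
  ⇒ phys 0x4D2D1  [3 reads]
#7 VA=0x183C19F50 (r,kernel):
  L0: frame=0x30 idx=6 entry=0x51007 [P=1 RW=1 US=1 PS=0]
  L1: frame=0x51 idx=30 entry=0x55007 [P=1 RW=1 US=1 PS=0]
  L2: frame=0x55 idx=25 entry=0x58007 [P=1 RW=1 US=1 PS=0]
  ⇒ phys 0x58F50  [3 reads]

Entries read for #2: 3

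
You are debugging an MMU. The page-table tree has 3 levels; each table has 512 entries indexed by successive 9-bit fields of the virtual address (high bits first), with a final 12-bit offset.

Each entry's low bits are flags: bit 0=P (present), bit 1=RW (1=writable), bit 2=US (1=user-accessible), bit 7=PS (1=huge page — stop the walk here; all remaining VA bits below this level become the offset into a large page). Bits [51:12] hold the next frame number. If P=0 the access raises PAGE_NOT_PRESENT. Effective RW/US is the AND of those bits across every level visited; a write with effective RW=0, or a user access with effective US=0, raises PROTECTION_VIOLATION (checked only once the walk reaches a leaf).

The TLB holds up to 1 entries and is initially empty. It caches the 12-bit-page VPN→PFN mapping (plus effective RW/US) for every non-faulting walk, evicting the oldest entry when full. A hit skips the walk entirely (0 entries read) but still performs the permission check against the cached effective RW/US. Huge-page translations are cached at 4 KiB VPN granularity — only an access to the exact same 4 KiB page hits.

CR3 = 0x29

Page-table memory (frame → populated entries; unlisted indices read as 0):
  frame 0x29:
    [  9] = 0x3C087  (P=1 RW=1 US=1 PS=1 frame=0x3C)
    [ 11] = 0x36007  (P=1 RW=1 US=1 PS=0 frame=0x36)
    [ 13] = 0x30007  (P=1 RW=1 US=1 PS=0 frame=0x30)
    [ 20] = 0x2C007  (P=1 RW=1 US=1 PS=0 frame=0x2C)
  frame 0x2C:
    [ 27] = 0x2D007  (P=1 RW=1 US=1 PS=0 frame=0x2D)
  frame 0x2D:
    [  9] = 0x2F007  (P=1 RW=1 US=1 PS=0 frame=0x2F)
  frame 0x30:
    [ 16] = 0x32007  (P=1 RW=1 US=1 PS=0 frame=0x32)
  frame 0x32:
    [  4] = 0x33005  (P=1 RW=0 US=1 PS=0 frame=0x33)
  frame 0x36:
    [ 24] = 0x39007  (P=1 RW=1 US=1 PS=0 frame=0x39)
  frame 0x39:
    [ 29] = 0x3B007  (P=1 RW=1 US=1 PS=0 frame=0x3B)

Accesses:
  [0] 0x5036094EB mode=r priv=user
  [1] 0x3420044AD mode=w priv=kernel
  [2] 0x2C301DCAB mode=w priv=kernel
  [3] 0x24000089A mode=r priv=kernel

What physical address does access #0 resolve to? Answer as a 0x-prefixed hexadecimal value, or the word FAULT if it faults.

Trace:
#0 VA=0x5036094EB (r,user):
  lvl0: tbl 0x29, slot 20 ⇒ 0x2C007 (P1/RW1/US1/PS0)
  lvl1: tbl 0x2C, slot 27 ⇒ 0x2D007 (P1/RW1/US1/PS0)
  lvl2: tbl 0x2D, slot 9 ⇒ 0x2F007 (P1/RW1/US1/PS0)
  ⇒ phys 0x2F4EB  [3 reads]
#1 VA=0x3420044AD (w,kernel):
  lvl0: tbl 0x29, slot 13 ⇒ 0x30007 (P1/RW1/US1/PS0)
  lvl1: tbl 0x30, slot 16 ⇒ 0x32007 (P1/RW1/US1/PS0)
  lvl2: tbl 0x32, slot 4 ⇒ 0x33005 (P1/RW0/US1/PS0)
  → PROTECTION_VIOLATION  (3 entries read)
#2 VA=0x2C301DCAB (w,kernel):
  lvl0: tbl 0x29, slot 11 ⇒ 0x36007 (P1/RW1/US1/PS0)
  lvl1: tbl 0x36, slot 24 ⇒ 0x39007 (P1/RW1/US1/PS0)
  lvl2: tbl 0x39, slot 29 ⇒ 0x3B007 (P1/RW1/US1/PS0)
  ⇒ phys 0x3BCAB  [3 reads]
#3 VA=0x24000089A (r,kernel):
  lvl0: tbl 0x29, slot 9 ⇒ 0x3C087 (P1/RW1/US1/PS1)
  ⇒ phys 0x3C89A (huge @L0)  [1 reads]

Access #0 PA: 0x2F4EB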